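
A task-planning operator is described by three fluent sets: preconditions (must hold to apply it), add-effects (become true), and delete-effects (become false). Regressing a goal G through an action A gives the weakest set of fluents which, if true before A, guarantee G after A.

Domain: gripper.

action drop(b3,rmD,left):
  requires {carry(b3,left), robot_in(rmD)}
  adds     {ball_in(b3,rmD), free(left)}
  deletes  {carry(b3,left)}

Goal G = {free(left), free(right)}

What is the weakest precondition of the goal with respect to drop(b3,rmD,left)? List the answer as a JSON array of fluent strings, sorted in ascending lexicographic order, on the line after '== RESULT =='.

Compute (G \ add) ∪ pre:
  G ∩ del = {}  (empty — regression defined)
  G \ add = {free(left), free(right)} \ {ball_in(b3,rmD), free(left)} = {free(right)}
  ∪ pre   = {free(right)} ∪ {carry(b3,left), robot_in(rmD)}
          = {carry(b3,left), free(right), robot_in(rmD)}

== RESULT ==
["carry(b3,left)", "free(right)", "robot_in(rmD)"]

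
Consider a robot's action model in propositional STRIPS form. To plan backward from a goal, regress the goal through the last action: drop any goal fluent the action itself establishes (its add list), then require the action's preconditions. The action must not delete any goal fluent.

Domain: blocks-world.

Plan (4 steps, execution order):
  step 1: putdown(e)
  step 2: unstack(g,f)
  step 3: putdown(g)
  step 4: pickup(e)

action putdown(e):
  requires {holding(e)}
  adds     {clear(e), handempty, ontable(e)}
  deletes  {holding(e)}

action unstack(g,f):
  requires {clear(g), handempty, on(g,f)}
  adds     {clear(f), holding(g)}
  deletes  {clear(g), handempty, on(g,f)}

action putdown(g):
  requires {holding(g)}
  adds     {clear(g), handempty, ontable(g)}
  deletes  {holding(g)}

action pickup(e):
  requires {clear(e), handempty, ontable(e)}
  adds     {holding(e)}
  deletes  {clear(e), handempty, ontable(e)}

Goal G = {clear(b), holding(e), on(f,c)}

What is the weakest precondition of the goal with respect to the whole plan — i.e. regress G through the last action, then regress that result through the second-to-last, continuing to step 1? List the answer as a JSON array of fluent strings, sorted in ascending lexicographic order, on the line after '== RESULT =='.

Regress step by step:
  through step 4 (pickup(e)): drop {holding(e)}, keep {clear(b), on(f,c)}, require {clear(e), handempty, ontable(e)}
    → {clear(b), clear(e), handempty, on(f,c), ontable(e)}
  through step 3 (putdown(g)): drop {handempty}, keep {clear(b), clear(e), on(f,c), ontable(e)}, require {holding(g)}
    → {clear(b), clear(e), holding(g), on(f,c), ontable(e)}
  through step 2 (unstack(g,f)): drop {holding(g)}, keep {clear(b), clear(e), on(f,c), ontable(e)}, require {clear(g), handempty, on(g,f)}
    → {clear(b), clear(e), clear(g), handempty, on(f,c), on(g,f), ontable(e)}
  through step 1 (putdown(e)): drop {clear(e), handempty, ontable(e)}, keep {clear(b), clear(g), on(f,c), on(g,f)}, require {holding(e)}
    → {clear(b), clear(g), holding(e), on(f,c), on(g,f)}

== RESULT ==
["clear(b)", "clear(g)", "holding(e)", "on(f,c)", "on(g,f)"]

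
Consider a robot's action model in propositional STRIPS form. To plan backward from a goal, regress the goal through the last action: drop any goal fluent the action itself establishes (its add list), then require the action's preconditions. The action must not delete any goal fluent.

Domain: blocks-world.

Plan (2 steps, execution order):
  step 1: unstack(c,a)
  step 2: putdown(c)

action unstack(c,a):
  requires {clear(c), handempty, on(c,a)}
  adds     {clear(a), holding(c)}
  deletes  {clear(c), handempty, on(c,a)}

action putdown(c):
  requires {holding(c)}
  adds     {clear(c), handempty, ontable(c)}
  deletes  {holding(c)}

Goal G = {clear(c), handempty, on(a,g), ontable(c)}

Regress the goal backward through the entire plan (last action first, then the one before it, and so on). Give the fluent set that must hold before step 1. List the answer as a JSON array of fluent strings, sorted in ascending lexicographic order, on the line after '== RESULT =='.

Work backward from the goal:
  through step 2 (putdown(c)): drop {clear(c), handempty, ontable(c)}, keep {on(a,g)}, require {holding(c)}
    → {holding(c), on(a,g)}
  through step 1 (unstack(c,a)): drop {holding(c)}, keep {on(a,g)}, require {clear(c), handempty, on(c,a)}
    → {clear(c), handempty, on(a,g), on(c,a)}

== RESULT ==
["clear(c)", "handempty", "on(a,g)", "on(c,a)"]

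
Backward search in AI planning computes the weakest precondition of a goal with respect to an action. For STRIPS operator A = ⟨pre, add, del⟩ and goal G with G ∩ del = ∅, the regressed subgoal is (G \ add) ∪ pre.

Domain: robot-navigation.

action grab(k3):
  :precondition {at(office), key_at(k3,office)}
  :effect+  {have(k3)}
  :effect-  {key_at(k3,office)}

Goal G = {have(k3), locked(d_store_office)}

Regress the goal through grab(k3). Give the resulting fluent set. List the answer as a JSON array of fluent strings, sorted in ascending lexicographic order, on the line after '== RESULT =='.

Compute (G \ add) ∪ pre:
  G ∩ del = {}  (empty — regression defined)
  G \ add = {have(k3), locked(d_store_office)} \ {have(k3)} = {locked(d_store_office)}
  ∪ pre   = {locked(d_store_office)} ∪ {at(office), key_at(k3,office)}
          = {at(office), key_at(k3,office), locked(d_store_office)}

== RESULT ==
["at(office)", "key_at(k3,office)", "locked(d_store_office)"]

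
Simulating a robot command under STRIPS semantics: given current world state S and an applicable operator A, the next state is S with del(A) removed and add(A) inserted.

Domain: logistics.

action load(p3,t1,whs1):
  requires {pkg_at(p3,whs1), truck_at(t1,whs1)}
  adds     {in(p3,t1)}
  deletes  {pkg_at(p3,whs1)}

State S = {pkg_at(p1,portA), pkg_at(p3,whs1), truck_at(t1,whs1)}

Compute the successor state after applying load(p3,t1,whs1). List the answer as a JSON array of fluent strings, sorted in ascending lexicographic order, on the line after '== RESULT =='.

Progress:
  pre ⊆ S: {pkg_at(p3,whs1), truck_at(t1,whs1)} ⊆ S  — applicable
  S \ del = {pkg_at(p1,portA), truck_at(t1,whs1)}
  ∪ add   = {in(p3,t1), pkg_at(p1,portA), truck_at(t1,whs1)}

== RESULT ==
["in(p3,t1)", "pkg_at(p1,portA)", "truck_at(t1,whs1)"]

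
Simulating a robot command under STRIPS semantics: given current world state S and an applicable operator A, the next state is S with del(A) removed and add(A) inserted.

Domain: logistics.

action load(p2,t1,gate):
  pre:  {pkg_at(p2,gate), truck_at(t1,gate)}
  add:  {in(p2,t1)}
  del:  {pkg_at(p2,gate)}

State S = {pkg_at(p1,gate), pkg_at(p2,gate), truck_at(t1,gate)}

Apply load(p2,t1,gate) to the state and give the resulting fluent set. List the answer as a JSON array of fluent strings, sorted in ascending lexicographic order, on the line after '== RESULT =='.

Compute (S \ del) ∪ add:
  pre ⊆ S: {pkg_at(p2,gate), truck_at(t1,gate)} ⊆ S  — applicable
  S \ del = {pkg_at(p1,gate), truck_at(t1,gate)}
  ∪ add   = {in(p2,t1), pkg_at(p1,gate), truck_at(t1,gate)}

== RESULT ==
["in(p2,t1)", "pkg_at(p1,gate)", "truck_at(t1,gate)"]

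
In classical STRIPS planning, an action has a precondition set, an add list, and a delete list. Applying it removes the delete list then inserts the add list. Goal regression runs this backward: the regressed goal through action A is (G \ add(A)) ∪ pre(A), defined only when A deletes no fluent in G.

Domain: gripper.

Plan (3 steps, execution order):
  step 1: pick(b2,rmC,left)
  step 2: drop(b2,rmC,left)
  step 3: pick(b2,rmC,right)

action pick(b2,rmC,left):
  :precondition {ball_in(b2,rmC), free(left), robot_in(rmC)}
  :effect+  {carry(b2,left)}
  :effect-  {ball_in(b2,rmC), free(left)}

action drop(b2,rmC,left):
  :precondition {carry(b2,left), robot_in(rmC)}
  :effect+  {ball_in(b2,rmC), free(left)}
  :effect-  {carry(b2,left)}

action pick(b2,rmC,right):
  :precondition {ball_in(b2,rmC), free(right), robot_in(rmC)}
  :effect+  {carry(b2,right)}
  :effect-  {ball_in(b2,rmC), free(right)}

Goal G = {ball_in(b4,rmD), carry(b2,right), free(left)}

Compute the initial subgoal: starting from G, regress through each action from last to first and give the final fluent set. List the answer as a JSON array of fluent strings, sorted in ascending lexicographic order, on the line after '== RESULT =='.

Work backward from the goal:
  through step 3 (pick(b2,rmC,right)): drop {carry(b2,right)}, keep {ball_in(b4,rmD), free(left)}, require {ball_in(b2,rmC), free(right), robot_in(rmC)}
    → {ball_in(b2,rmC), ball_in(b4,rmD), free(left), free(right), robot_in(rmC)}
  through step 2 (drop(b2,rmC,left)): drop {ball_in(b2,rmC), free(left)}, keep {ball_in(b4,rmD), free(right), robot_in(rmC)}, require {carry(b2,left), robot_in(rmC)}
    → {ball_in(b4,rmD), carry(b2,left), free(right), robot_in(rmC)}
  through step 1 (pick(b2,rmC,left)): drop {carry(b2,left)}, keep {ball_in(b4,rmD), free(right), robot_in(rmC)}, require {ball_in(b2,rmC), free(left), robot_in(rmC)}
    → {ball_in(b2,rmC), ball_in(b4,rmD), free(left), free(right), robot_in(rmC)}

== RESULT ==
["ball_in(b2,rmC)", "ball_in(b4,rmD)", "free(left)", "free(right)", "robot_in(rmC)"]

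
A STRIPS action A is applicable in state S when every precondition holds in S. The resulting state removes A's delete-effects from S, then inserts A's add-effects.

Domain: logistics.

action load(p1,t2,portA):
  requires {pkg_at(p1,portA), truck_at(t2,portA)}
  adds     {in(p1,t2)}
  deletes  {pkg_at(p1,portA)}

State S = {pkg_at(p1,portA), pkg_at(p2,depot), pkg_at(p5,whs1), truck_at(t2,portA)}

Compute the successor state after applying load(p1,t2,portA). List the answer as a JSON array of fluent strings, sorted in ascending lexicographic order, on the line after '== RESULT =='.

Compute (S \ del) ∪ add:
  pre ⊆ S: {pkg_at(p1,portA), truck_at(t2,portA)} ⊆ S  — applicable
  S \ del = {pkg_at(p2,depot), pkg_at(p5,whs1), truck_at(t2,portA)}
  ∪ add   = {in(p1,t2), pkg_at(p2,depot), pkg_at(p5,whs1), truck_at(t2,portA)}

== RESULT ==
["in(p1,t2)", "pkg_at(p2,depot)", "pkg_at(p5,whs1)", "truck_at(t2,portA)"]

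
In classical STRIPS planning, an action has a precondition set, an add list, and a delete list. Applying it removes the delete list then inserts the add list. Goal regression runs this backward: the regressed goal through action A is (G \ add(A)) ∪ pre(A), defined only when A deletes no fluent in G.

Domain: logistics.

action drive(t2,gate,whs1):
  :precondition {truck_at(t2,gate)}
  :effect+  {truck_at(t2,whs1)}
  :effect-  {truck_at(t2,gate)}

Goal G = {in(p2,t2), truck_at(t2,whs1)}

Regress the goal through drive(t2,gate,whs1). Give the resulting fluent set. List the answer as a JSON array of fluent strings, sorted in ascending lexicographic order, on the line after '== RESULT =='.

Compute (G \ add) ∪ pre:
  G ∩ del = {}  (empty — regression defined)
  G \ add = {in(p2,t2), truck_at(t2,whs1)} \ {truck_at(t2,whs1)} = {in(p2,t2)}
  ∪ pre   = {in(p2,t2)} ∪ {truck_at(t2,gate)}
          = {in(p2,t2), truck_at(t2,gate)}

== RESULT ==
["in(p2,t2)", "truck_at(t2,gate)"]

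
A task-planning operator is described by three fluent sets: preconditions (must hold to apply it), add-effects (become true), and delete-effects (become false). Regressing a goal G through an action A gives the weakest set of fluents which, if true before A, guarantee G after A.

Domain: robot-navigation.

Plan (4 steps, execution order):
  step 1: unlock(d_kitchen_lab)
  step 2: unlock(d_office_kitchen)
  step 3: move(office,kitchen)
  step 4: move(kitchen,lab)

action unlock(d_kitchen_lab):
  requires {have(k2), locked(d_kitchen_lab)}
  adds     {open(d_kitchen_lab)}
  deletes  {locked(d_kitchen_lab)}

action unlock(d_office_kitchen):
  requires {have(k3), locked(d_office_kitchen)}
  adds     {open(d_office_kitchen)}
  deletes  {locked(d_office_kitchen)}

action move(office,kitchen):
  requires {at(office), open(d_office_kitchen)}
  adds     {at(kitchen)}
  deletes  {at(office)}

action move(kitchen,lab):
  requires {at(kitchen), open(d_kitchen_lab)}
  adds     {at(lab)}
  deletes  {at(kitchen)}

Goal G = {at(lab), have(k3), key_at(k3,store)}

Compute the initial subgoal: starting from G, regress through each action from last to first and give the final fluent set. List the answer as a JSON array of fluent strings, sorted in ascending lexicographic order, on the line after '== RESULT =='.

Work backward from the goal:
  through step 4 (move(kitchen,lab)): drop {at(lab)}, keep {have(k3), key_at(k3,store)}, require {at(kitchen), open(d_kitchen_lab)}
    → {at(kitchen), have(k3), key_at(k3,store), open(d_kitchen_lab)}
  through step 3 (move(office,kitchen)): drop {at(kitchen)}, keep {have(k3), key_at(k3,store), open(d_kitchen_lab)}, require {at(office), open(d_office_kitchen)}
    → {at(office), have(k3), key_at(k3,store), open(d_kitchen_lab), open(d_office_kitchen)}
  through step 2 (unlock(d_office_kitchen)): drop {open(d_office_kitchen)}, keep {at(office), have(k3), key_at(k3,store), open(d_kitchen_lab)}, require {have(k3), locked(d_office_kitchen)}
    → {at(office), have(k3), key_at(k3,store), locked(d_office_kitchen), open(d_kitchen_lab)}
  through step 1 (unlock(d_kitchen_lab)): drop {open(d_kitchen_lab)}, keep {at(office), have(k3), key_at(k3,store), locked(d_office_kitchen)}, require {have(k2), locked(d_kitchen_lab)}
    → {at(office), have(k2), have(k3), key_at(k3,store), locked(d_kitchen_lab), locked(d_office_kitchen)}

== RESULT ==
["at(office)", "have(k2)", "have(k3)", "key_at(k3,store)", "locked(d_kitchen_lab)", "locked(d_office_kitchen)"]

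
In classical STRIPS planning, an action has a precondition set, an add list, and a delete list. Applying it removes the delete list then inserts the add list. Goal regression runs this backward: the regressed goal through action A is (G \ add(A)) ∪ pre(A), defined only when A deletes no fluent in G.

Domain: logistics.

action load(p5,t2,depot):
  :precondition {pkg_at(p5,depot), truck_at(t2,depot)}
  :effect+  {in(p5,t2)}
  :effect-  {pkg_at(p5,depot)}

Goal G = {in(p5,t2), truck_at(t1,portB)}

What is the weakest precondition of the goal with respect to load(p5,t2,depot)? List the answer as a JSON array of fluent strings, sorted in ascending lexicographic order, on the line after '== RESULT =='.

Regress:
  G ∩ del = {}  (empty — regression defined)
  G \ add = {in(p5,t2), truck_at(t1,portB)} \ {in(p5,t2)} = {truck_at(t1,portB)}
  ∪ pre   = {truck_at(t1,portB)} ∪ {pkg_at(p5,depot), truck_at(t2,depot)}
          = {pkg_at(p5,depot), truck_at(t1,portB), truck_at(t2,depot)}

== RESULT ==
["pkg_at(p5,depot)", "truck_at(t1,portB)", "truck_at(t2,depot)"]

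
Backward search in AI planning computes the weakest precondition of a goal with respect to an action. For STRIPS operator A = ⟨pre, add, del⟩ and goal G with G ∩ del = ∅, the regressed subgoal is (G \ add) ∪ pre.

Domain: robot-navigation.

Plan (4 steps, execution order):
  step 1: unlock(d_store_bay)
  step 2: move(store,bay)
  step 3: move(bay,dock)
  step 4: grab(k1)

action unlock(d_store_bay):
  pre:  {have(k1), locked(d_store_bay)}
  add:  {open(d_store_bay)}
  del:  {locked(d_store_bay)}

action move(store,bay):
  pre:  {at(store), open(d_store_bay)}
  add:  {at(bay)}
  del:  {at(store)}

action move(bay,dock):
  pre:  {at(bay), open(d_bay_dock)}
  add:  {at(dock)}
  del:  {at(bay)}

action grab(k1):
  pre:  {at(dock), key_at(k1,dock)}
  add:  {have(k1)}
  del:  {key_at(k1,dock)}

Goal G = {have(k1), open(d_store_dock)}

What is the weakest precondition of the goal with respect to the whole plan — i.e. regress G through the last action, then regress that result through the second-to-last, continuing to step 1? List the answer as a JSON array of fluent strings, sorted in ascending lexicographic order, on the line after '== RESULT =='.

Work backward from the goal:
  through step 4 (grab(k1)): drop {have(k1)}, keep {open(d_store_dock)}, require {at(dock), key_at(k1,dock)}
    → {at(dock), key_at(k1,dock), open(d_store_dock)}
  through step 3 (move(bay,dock)): drop {at(dock)}, keep {key_at(k1,dock), open(d_store_dock)}, require {at(bay), open(d_bay_dock)}
    → {at(bay), key_at(k1,dock), open(d_bay_dock), open(d_store_dock)}
  through step 2 (move(store,bay)): drop {at(bay)}, keep {key_at(k1,dock), open(d_bay_dock), open(d_store_dock)}, require {at(store), open(d_store_bay)}
    → {at(store), key_at(k1,dock), open(d_bay_dock), open(d_store_bay), open(d_store_dock)}
  through step 1 (unlock(d_store_bay)): drop {open(d_store_bay)}, keep {at(store), key_at(k1,dock), open(d_bay_dock), open(d_store_dock)}, require {have(k1), locked(d_store_bay)}
    → {at(store), have(k1), key_at(k1,dock), locked(d_store_bay), open(d_bay_dock), open(d_store_dock)}

== RESULT ==
["at(store)", "have(k1)", "key_at(k1,dock)", "locked(d_store_bay)", "open(d_bay_dock)", "open(d_store_dock)"]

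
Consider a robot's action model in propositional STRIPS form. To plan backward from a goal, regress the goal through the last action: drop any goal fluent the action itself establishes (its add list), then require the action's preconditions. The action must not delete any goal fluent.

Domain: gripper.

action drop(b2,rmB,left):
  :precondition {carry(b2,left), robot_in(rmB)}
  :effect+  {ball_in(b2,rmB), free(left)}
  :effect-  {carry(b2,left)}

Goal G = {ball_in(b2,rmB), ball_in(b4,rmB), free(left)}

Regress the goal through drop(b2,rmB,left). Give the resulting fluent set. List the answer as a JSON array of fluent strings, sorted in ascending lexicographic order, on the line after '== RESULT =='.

Regress:
  G ∩ del = {}  (empty — regression defined)
  G \ add = {ball_in(b2,rmB), ball_in(b4,rmB), free(left)} \ {ball_in(b2,rmB), free(left)} = {ball_in(b4,rmB)}
  ∪ pre   = {ball_in(b4,rmB)} ∪ {carry(b2,left), robot_in(rmB)}
          = {ball_in(b4,rmB), carry(b2,left), robot_in(rmB)}

== RESULT ==
["ball_in(b4,rmB)", "carry(b2,left)", "robot_in(rmB)"]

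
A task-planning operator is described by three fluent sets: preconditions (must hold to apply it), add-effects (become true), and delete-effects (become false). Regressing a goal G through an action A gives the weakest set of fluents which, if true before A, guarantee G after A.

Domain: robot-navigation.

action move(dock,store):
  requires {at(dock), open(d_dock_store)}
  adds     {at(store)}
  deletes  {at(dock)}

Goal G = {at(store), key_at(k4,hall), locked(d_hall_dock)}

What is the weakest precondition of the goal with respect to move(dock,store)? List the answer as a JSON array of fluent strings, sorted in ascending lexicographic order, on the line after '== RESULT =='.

Compute (G \ add) ∪ pre:
  G ∩ del = {}  (empty — regression defined)
  G \ add = {at(store), key_at(k4,hall), locked(d_hall_dock)} \ {at(store)} = {key_at(k4,hall), locked(d_hall_dock)}
  ∪ pre   = {key_at(k4,hall), locked(d_hall_dock)} ∪ {at(dock), open(d_dock_store)}
          = {at(dock), key_at(k4,hall), locked(d_hall_dock), open(d_dock_store)}

== RESULT ==
["at(dock)", "key_at(k4,hall)", "locked(d_hall_dock)", "open(d_dock_store)"]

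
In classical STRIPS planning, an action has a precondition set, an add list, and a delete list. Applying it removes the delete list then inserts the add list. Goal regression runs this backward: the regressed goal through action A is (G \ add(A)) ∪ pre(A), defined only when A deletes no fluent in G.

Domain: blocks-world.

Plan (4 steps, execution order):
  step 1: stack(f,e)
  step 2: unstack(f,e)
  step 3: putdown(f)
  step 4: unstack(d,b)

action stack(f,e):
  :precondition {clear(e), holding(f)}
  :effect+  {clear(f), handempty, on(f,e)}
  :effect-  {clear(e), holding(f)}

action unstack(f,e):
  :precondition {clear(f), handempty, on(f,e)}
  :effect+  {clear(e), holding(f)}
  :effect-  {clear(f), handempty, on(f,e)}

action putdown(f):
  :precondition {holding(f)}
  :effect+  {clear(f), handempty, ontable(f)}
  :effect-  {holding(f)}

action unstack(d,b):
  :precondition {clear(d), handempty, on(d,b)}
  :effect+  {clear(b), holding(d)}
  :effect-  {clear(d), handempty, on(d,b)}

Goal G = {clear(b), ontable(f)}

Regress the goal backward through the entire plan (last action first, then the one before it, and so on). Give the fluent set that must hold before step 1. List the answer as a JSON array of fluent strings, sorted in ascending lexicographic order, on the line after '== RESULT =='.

Regress step by step:
  through step 4 (unstack(d,b)): drop {clear(b)}, keep {ontable(f)}, require {clear(d), handempty, on(d,b)}
    → {clear(d), handempty, on(d,b), ontable(f)}
  through step 3 (putdown(f)): drop {handempty, ontable(f)}, keep {clear(d), on(d,b)}, require {holding(f)}
    → {clear(d), holding(f), on(d,b)}
  through step 2 (unstack(f,e)): drop {holding(f)}, keep {clear(d), on(d,b)}, require {clear(f), handempty, on(f,e)}
    → {clear(d), clear(f), handempty, on(d,b), on(f,e)}
  through step 1 (stack(f,e)): drop {clear(f), handempty, on(f,e)}, keep {clear(d), on(d,b)}, require {clear(e), holding(f)}
    → {clear(d), clear(e), holding(f), on(d,b)}

== RESULT ==
["clear(d)", "clear(e)", "holding(f)", "on(d,b)"]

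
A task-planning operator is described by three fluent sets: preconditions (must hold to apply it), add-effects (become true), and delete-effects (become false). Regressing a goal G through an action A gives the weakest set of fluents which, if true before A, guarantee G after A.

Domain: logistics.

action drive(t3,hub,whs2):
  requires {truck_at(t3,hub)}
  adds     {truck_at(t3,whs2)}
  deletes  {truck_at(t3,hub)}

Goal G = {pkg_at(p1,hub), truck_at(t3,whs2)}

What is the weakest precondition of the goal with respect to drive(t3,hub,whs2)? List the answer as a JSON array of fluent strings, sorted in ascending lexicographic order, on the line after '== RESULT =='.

Compute (G \ add) ∪ pre:
  G ∩ del = {}  (empty — regression defined)
  G \ add = {pkg_at(p1,hub), truck_at(t3,whs2)} \ {truck_at(t3,whs2)} = {pkg_at(p1,hub)}
  ∪ pre   = {pkg_at(p1,hub)} ∪ {truck_at(t3,hub)}
          = {pkg_at(p1,hub), truck_at(t3,hub)}

== RESULT ==
["pkg_at(p1,hub)", "truck_at(t3,hub)"]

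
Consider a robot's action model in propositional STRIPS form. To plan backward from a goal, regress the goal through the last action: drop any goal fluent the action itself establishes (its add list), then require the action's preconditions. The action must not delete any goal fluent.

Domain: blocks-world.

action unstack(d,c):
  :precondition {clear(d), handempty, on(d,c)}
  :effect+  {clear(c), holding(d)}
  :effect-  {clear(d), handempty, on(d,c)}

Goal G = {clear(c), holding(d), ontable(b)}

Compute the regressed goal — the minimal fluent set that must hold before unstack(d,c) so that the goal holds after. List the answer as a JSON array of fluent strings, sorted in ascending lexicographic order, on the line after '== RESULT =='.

Compute (G \ add) ∪ pre:
  G ∩ del = {}  (empty — regression defined)
  G \ add = {clear(c), holding(d), ontable(b)} \ {clear(c), holding(d)} = {ontable(b)}
  ∪ pre   = {ontable(b)} ∪ {clear(d), handempty, on(d,c)}
          = {clear(d), handempty, on(d,c), ontable(b)}

== RESULT ==
["clear(d)", "handempty", "on(d,c)", "ontable(b)"]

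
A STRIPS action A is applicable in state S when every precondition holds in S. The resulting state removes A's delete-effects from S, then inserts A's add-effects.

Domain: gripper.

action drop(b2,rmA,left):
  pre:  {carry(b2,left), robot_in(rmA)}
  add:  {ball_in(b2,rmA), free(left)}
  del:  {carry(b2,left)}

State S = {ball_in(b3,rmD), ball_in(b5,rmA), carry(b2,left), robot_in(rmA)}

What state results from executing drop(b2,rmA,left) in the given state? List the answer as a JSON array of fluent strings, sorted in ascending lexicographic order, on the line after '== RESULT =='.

Compute (S \ del) ∪ add:
  pre ⊆ S: {carry(b2,left), robot_in(rmA)} ⊆ S  — applicable
  S \ del = {ball_in(b3,rmD), ball_in(b5,rmA), robot_in(rmA)}
  ∪ add   = {ball_in(b2,rmA), ball_in(b3,rmD), ball_in(b5,rmA), free(left), robot_in(rmA)}

== RESULT ==
["ball_in(b2,rmA)", "ball_in(b3,rmD)", "ball_in(b5,rmA)", "free(left)", "robot_in(rmA)"]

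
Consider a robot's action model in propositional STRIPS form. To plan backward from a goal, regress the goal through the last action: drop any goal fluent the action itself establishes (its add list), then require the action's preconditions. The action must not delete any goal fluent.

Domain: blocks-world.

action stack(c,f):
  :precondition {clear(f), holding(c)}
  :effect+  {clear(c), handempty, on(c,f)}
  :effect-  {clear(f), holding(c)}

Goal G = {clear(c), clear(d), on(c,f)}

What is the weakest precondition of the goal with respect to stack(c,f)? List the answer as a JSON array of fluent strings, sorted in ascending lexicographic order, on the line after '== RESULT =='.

Regress:
  G ∩ del = {}  (empty — regression defined)
  G \ add = {clear(c), clear(d), on(c,f)} \ {clear(c), handempty, on(c,f)} = {clear(d)}
  ∪ pre   = {clear(d)} ∪ {clear(f), holding(c)}
          = {clear(d), clear(f), holding(c)}

== RESULT ==
["clear(d)", "clear(f)", "holding(c)"]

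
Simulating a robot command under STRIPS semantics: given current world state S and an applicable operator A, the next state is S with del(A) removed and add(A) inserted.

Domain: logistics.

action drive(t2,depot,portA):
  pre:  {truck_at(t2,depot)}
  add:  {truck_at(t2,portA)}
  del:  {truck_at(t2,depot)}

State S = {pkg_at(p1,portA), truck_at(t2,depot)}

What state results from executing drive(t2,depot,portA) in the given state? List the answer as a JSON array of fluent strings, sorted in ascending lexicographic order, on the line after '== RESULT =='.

Progress:
  pre ⊆ S: {truck_at(t2,depot)} ⊆ S  — applicable
  S \ del = {pkg_at(p1,portA)}
  ∪ add   = {pkg_at(p1,portA), truck_at(t2,portA)}

== RESULT ==
["pkg_at(p1,portA)", "truck_at(t2,portA)"]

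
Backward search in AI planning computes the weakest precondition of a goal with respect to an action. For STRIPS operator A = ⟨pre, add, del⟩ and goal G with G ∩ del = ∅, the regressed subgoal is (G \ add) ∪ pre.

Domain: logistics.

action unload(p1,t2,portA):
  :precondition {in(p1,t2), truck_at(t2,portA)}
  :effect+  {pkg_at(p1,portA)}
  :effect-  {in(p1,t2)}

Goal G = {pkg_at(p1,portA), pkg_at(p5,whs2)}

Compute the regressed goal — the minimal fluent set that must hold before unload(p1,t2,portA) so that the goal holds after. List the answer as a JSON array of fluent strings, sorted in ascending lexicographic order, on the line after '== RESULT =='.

Compute (G \ add) ∪ pre:
  G ∩ del = {}  (empty — regression defined)
  G \ add = {pkg_at(p1,portA), pkg_at(p5,whs2)} \ {pkg_at(p1,portA)} = {pkg_at(p5,whs2)}
  ∪ pre   = {pkg_at(p5,whs2)} ∪ {in(p1,t2), truck_at(t2,portA)}
          = {in(p1,t2), pkg_at(p5,whs2), truck_at(t2,portA)}

== RESULT ==
["in(p1,t2)", "pkg_at(p5,whs2)", "truck_at(t2,portA)"]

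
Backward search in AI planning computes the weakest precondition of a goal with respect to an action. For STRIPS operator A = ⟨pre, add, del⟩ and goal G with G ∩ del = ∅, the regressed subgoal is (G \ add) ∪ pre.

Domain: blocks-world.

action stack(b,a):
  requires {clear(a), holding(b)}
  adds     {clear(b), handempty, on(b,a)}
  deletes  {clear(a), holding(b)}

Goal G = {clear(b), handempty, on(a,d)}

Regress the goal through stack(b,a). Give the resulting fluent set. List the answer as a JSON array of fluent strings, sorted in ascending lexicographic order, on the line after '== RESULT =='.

Regress:
  G ∩ del = {}  (empty — regression defined)
  G \ add = {clear(b), handempty, on(a,d)} \ {clear(b), handempty, on(b,a)} = {on(a,d)}
  ∪ pre   = {on(a,d)} ∪ {clear(a), holding(b)}
          = {clear(a), holding(b), on(a,d)}

== RESULT ==
["clear(a)", "holding(b)", "on(a,d)"]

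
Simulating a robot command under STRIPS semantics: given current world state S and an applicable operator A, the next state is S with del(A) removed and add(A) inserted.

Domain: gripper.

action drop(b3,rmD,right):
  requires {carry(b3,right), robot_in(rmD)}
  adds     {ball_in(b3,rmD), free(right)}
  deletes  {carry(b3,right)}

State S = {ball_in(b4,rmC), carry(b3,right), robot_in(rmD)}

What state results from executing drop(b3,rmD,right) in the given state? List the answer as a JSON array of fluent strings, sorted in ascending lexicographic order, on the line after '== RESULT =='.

Progress:
  pre ⊆ S: {carry(b3,right), robot_in(rmD)} ⊆ S  — applicable
  S \ del = {ball_in(b4,rmC), robot_in(rmD)}
  ∪ add   = {ball_in(b3,rmD), ball_in(b4,rmC), free(right), robot_in(rmD)}

== RESULT ==
["ball_in(b3,rmD)", "ball_in(b4,rmC)", "free(right)", "robot_in(rmD)"]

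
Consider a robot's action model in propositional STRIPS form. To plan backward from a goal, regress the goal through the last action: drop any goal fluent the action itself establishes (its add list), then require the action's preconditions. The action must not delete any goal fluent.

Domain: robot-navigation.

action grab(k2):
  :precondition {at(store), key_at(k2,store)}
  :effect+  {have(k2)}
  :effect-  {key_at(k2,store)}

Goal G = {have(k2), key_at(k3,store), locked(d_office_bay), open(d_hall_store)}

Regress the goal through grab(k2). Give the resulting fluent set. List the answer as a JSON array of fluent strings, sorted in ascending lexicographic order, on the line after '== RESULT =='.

Regress:
  G ∩ del = {}  (empty — regression defined)
  G \ add = {have(k2), key_at(k3,store), locked(d_office_bay), open(d_hall_store)} \ {have(k2)} = {key_at(k3,store), locked(d_office_bay), open(d_hall_store)}
  ∪ pre   = {key_at(k3,store), locked(d_office_bay), open(d_hall_store)} ∪ {at(store), key_at(k2,store)}
          = {at(store), key_at(k2,store), key_at(k3,store), locked(d_office_bay), open(d_hall_store)}

== RESULT ==
["at(store)", "key_at(k2,store)", "key_at(k3,store)", "locked(d_office_bay)", "open(d_hall_store)"]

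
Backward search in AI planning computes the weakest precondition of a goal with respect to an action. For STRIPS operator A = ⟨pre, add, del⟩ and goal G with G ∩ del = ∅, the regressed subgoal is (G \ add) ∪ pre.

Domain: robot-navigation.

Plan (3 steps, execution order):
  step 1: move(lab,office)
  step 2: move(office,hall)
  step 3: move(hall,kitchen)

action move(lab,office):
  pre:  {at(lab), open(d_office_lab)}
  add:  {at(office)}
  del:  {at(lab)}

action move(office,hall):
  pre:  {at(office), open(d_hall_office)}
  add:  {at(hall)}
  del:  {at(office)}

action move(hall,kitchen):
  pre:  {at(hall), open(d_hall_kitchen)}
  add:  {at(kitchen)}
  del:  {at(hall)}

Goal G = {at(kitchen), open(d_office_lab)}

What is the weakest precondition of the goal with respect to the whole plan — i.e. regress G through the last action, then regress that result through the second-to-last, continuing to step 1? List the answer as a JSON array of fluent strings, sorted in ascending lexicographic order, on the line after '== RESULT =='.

Work backward from the goal:
  through step 3 (move(hall,kitchen)): drop {at(kitchen)}, keep {open(d_office_lab)}, require {at(hall), open(d_hall_kitchen)}
    → {at(hall), open(d_hall_kitchen), open(d_office_lab)}
  through step 2 (move(office,hall)): drop {at(hall)}, keep {open(d_hall_kitchen), open(d_office_lab)}, require {at(office), open(d_hall_office)}
    → {at(office), open(d_hall_kitchen), open(d_hall_office), open(d_office_lab)}
  through step 1 (move(lab,office)): drop {at(office)}, keep {open(d_hall_kitchen), open(d_hall_office), open(d_office_lab)}, require {at(lab), open(d_office_lab)}
    → {at(lab), open(d_hall_kitchen), open(d_hall_office), open(d_office_lab)}

== RESULT ==
["at(lab)", "open(d_hall_kitchen)", "open(d_hall_office)", "open(d_office_lab)"]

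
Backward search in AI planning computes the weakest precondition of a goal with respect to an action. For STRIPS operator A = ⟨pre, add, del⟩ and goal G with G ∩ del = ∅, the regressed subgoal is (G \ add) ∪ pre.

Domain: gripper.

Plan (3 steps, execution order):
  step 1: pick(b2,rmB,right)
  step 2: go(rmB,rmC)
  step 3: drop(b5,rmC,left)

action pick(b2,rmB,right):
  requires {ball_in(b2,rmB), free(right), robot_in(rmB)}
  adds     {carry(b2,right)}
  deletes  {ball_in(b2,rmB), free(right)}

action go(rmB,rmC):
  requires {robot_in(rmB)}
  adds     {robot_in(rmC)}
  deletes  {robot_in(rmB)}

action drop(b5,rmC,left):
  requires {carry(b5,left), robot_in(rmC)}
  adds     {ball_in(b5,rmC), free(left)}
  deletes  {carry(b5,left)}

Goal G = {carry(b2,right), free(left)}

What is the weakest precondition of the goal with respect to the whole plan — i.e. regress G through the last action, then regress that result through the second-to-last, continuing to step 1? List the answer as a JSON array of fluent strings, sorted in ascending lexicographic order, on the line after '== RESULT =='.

Regress step by step:
  through step 3 (drop(b5,rmC,left)): drop {free(left)}, keep {carry(b2,right)}, require {carry(b5,left), robot_in(rmC)}
    → {carry(b2,right), carry(b5,left), robot_in(rmC)}
  through step 2 (go(rmB,rmC)): drop {robot_in(rmC)}, keep {carry(b2,right), carry(b5,left)}, require {robot_in(rmB)}
    → {carry(b2,right), carry(b5,left), robot_in(rmB)}
  through step 1 (pick(b2,rmB,right)): drop {carry(b2,right)}, keep {carry(b5,left), robot_in(rmB)}, require {ball_in(b2,rmB), free(right), robot_in(rmB)}
    → {ball_in(b2,rmB), carry(b5,left), free(right), robot_in(rmB)}

== RESULT ==
["ball_in(b2,rmB)", "carry(b5,left)", "free(right)", "robot_in(rmB)"]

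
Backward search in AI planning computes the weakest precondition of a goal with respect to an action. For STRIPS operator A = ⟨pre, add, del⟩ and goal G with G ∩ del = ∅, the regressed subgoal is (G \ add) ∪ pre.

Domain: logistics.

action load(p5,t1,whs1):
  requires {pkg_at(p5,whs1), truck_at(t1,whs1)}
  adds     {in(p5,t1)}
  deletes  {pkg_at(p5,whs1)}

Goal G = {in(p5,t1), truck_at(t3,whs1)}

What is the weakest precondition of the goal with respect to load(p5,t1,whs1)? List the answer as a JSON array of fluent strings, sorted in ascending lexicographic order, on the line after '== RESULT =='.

Regress:
  G ∩ del = {}  (empty — regression defined)
  G \ add = {in(p5,t1), truck_at(t3,whs1)} \ {in(p5,t1)} = {truck_at(t3,whs1)}
  ∪ pre   = {truck_at(t3,whs1)} ∪ {pkg_at(p5,whs1), truck_at(t1,whs1)}
          = {pkg_at(p5,whs1), truck_at(t1,whs1), truck_at(t3,whs1)}

== RESULT ==
["pkg_at(p5,whs1)", "truck_at(t1,whs1)", "truck_at(t3,whs1)"]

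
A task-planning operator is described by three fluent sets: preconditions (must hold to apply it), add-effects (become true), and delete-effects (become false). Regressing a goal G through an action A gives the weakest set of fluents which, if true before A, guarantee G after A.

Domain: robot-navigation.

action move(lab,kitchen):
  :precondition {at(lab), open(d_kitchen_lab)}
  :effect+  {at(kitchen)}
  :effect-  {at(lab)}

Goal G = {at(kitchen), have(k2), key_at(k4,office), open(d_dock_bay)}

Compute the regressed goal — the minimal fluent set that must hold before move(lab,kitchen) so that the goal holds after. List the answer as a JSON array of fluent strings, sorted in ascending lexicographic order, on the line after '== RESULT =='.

Regress:
  G ∩ del = {}  (empty — regression defined)
  G \ add = {at(kitchen), have(k2), key_at(k4,office), open(d_dock_bay)} \ {at(kitchen)} = {have(k2), key_at(k4,office), open(d_dock_bay)}
  ∪ pre   = {have(k2), key_at(k4,office), open(d_dock_bay)} ∪ {at(lab), open(d_kitchen_lab)}
          = {at(lab), have(k2), key_at(k4,office), open(d_dock_bay), open(d_kitchen_lab)}

== RESULT ==
["at(lab)", "have(k2)", "key_at(k4,office)", "open(d_dock_bay)", "open(d_kitchen_lab)"]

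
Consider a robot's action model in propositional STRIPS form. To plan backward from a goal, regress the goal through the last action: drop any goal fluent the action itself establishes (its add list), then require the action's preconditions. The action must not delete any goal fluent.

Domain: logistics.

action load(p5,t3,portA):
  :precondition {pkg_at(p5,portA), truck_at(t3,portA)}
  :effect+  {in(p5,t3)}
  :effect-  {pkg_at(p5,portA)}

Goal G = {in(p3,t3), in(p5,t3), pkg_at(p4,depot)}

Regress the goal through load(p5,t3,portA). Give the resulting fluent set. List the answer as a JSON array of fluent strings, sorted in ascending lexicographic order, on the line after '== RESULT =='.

Compute (G \ add) ∪ pre:
  G ∩ del = {}  (empty — regression defined)
  G \ add = {in(p3,t3), in(p5,t3), pkg_at(p4,depot)} \ {in(p5,t3)} = {in(p3,t3), pkg_at(p4,depot)}
  ∪ pre   = {in(p3,t3), pkg_at(p4,depot)} ∪ {pkg_at(p5,portA), truck_at(t3,portA)}
          = {in(p3,t3), pkg_at(p4,depot), pkg_at(p5,portA), truck_at(t3,portA)}

== RESULT ==
["in(p3,t3)", "pkg_at(p4,depot)", "pkg_at(p5,portA)", "truck_at(t3,portA)"]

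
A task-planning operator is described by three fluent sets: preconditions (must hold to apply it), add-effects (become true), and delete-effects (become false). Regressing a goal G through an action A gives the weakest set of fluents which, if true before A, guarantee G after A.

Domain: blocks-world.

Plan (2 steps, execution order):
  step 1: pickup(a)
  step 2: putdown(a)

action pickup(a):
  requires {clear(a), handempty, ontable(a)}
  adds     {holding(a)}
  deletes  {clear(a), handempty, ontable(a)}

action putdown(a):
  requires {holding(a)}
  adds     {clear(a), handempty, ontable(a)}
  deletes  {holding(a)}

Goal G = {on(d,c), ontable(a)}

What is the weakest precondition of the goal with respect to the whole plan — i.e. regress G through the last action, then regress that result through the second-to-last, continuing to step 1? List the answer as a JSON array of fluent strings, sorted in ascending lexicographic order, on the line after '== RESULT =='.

Work backward from the goal:
  through step 2 (putdown(a)): drop {ontable(a)}, keep {on(d,c)}, require {holding(a)}
    → {holding(a), on(d,c)}
  through step 1 (pickup(a)): drop {holding(a)}, keep {on(d,c)}, require {clear(a), handempty, ontable(a)}
    → {clear(a), handempty, on(d,c), ontable(a)}

== RESULT ==
["clear(a)", "handempty", "on(d,c)", "ontable(a)"]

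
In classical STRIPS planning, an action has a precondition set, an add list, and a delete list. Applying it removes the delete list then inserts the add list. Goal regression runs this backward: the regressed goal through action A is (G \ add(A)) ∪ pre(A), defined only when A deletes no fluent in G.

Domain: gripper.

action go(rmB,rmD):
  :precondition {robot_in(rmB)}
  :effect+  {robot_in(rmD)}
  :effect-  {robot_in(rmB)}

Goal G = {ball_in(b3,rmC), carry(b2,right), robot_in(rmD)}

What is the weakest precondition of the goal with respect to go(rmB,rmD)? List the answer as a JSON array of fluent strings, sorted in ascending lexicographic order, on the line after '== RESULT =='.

Regress:
  G ∩ del = {}  (empty — regression defined)
  G \ add = {ball_in(b3,rmC), carry(b2,right), robot_in(rmD)} \ {robot_in(rmD)} = {ball_in(b3,rmC), carry(b2,right)}
  ∪ pre   = {ball_in(b3,rmC), carry(b2,right)} ∪ {robot_in(rmB)}
          = {ball_in(b3,rmC), carry(b2,right), robot_in(rmB)}

== RESULT ==
["ball_in(b3,rmC)", "carry(b2,right)", "robot_in(rmB)"]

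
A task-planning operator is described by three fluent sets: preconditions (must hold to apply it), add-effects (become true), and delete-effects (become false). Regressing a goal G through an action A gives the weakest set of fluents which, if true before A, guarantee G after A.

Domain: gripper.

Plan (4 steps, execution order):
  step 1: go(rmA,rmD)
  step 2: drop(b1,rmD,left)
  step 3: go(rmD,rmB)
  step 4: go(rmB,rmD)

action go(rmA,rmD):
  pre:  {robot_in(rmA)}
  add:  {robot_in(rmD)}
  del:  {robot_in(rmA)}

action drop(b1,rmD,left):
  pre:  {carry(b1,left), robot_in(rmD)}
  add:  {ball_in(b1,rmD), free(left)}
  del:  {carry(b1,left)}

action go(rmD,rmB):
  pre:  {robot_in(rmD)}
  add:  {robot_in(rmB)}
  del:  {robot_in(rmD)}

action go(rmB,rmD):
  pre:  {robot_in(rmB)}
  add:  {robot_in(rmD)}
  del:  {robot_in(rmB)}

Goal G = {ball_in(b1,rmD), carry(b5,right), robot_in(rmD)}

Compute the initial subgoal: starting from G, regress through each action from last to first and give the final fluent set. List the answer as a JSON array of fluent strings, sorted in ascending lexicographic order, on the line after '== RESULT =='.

Regress step by step:
  through step 4 (go(rmB,rmD)): drop {robot_in(rmD)}, keep {ball_in(b1,rmD), carry(b5,right)}, require {robot_in(rmB)}
    → {ball_in(b1,rmD), carry(b5,right), robot_in(rmB)}
  through step 3 (go(rmD,rmB)): drop {robot_in(rmB)}, keep {ball_in(b1,rmD), carry(b5,right)}, require {robot_in(rmD)}
    → {ball_in(b1,rmD), carry(b5,right), robot_in(rmD)}
  through step 2 (drop(b1,rmD,left)): drop {ball_in(b1,rmD)}, keep {carry(b5,right), robot_in(rmD)}, require {carry(b1,left), robot_in(rmD)}
    → {carry(b1,left), carry(b5,right), robot_in(rmD)}
  through step 1 (go(rmA,rmD)): drop {robot_in(rmD)}, keep {carry(b1,left), carry(b5,right)}, require {robot_in(rmA)}
    → {carry(b1,left), carry(b5,right), robot_in(rmA)}

== RESULT ==
["carry(b1,left)", "carry(b5,right)", "robot_in(rmA)"]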